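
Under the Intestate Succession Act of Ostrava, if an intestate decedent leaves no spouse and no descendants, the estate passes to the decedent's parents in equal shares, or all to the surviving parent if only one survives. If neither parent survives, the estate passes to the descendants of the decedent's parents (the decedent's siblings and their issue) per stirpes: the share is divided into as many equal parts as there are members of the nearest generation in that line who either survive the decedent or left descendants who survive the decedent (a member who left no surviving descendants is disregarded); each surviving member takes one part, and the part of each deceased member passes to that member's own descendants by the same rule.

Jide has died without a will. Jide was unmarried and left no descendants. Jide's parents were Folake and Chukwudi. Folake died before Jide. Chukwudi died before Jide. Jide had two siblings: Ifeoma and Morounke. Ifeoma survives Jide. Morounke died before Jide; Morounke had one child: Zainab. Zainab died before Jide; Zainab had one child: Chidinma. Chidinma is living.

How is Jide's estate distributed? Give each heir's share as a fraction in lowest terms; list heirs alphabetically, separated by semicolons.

Chidinma 1/2; Ifeoma 1/2

Neither parent survives and there are no descendants, so the estate passes to Jide's siblings and their issue per stirpes.
The estate is divided into 2 equal shares of 1/2 among Ifeoma, Morounke.
Ifeoma is living and takes 1/2.
Morounke predeceased; the 1/2 allotted to Morounke's branch passes to Morounke's issue by representation.
Zainab's line is the sole branch at this level, so the full 1/2 passes to Zainab's issue by representation.
Chidinma is the sole taker at this level and receives the full 1/2.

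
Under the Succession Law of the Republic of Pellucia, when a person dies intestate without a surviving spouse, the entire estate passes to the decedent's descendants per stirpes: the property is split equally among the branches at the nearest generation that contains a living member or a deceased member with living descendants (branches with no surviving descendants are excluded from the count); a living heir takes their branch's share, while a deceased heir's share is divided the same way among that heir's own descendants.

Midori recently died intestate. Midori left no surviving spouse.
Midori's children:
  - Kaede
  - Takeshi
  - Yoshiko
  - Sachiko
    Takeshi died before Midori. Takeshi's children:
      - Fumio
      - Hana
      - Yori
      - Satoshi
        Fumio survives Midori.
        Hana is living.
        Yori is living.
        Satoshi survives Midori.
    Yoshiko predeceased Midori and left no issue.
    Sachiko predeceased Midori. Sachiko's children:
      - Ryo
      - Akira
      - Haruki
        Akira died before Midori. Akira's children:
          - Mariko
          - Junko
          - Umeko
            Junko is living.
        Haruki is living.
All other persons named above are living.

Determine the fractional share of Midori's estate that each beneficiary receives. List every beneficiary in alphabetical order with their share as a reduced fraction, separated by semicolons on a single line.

Fumio 1/12; Hana 1/12; Haruki 1/9; Junko 1/27; Kaede 1/3; Mariko 1/27; Ryo 1/9; Satoshi 1/12; Umeko 1/27; Yori 1/12

There is no surviving spouse, so the entire estate passes to Midori's descendants per stirpes.
Yoshiko left no surviving issue, so that branch lapses and is disregarded.
The estate is divided into 3 equal shares of 1/3 among Kaede, Takeshi, Sachiko.
Kaede is living and takes 1/3.
Takeshi predeceased; the 1/3 allotted to Takeshi's branch passes to Takeshi's issue by representation.
The 1/3 is divided into 4 equal shares of 1/12 among Fumio, Hana, Yori, Satoshi.
Fumio is living and takes 1/12.
Hana is living and takes 1/12.
Yori is living and takes 1/12.
Satoshi is living and takes 1/12.
Sachiko predeceased; the 1/3 allotted to Sachiko's branch passes to Sachiko's issue by representation.
The 1/3 is divided into 3 equal shares of 1/9 among Ryo, Akira, Haruki.
Ryo is living and takes 1/9.
Akira predeceased; the 1/9 allotted to Akira's branch passes to Akira's issue by representation.
The 1/9 is divided into 3 equal shares of 1/27 among Mariko, Junko, Umeko.
Mariko is living and takes 1/27.
Junko is living and takes 1/27.
Umeko is living and takes 1/27.
Haruki is living and takes 1/9.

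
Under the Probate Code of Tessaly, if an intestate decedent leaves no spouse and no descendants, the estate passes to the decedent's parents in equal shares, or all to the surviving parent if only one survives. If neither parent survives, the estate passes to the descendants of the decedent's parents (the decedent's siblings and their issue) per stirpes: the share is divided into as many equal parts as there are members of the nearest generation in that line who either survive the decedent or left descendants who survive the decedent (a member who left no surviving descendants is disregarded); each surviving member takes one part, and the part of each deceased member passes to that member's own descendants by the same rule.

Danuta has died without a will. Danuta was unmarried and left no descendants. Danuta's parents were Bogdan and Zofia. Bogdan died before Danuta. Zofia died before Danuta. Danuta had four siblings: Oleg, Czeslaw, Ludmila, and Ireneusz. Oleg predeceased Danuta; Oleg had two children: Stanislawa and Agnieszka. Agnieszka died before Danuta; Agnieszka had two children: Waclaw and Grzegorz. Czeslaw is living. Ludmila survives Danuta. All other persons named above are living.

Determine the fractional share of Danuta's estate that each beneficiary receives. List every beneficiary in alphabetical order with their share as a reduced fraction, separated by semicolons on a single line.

Neither parent survives and there are no descendants, so the estate passes to Danuta's siblings and their issue per stirpes.
The estate is divided into 4 equal shares of 1/4 among Oleg, Czeslaw, Ludmila, Ireneusz.
Oleg predeceased; the 1/4 allotted to Oleg's branch passes to Oleg's issue by representation.
The 1/4 is divided into 2 equal shares of 1/8 among Stanislawa, Agnieszka.
Stanislawa is living and takes 1/8.
Agnieszka predeceased; the 1/8 allotted to Agnieszka's branch passes to Agnieszka's issue by representation.
The 1/8 is divided into 2 equal shares of 1/16 among Waclaw, Grzegorz.
Waclaw is living and takes 1/16.
Grzegorz is living and takes 1/16.
Czeslaw is living and takes 1/4.
Ludmila is living and takes 1/4.
Ireneusz is living and takes 1/4.

Czeslaw 1/4; Grzegorz 1/16; Ireneusz 1/4; Ludmila 1/4; Stanislawa 1/8; Waclaw 1/16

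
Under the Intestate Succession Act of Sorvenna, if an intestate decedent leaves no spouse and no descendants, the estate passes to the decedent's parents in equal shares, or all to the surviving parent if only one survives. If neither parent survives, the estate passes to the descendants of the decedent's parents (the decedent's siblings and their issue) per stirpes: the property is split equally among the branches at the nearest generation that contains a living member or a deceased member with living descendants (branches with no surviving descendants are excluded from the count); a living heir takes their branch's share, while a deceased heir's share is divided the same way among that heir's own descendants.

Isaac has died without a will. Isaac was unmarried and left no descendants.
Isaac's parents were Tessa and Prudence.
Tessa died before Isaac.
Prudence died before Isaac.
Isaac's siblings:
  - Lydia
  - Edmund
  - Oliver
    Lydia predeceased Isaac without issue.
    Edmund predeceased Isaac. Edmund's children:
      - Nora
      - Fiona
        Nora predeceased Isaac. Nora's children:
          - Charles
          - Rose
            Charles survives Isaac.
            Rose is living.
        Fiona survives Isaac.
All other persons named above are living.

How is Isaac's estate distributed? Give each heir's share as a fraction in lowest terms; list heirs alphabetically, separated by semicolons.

Charles 1/8; Fiona 1/4; Oliver 1/2; Rose 1/8

Neither parent survives and there are no descendants, so the estate passes to Isaac's siblings and their issue per stirpes.
Lydia left no surviving issue, so that branch lapses and is disregarded.
The estate is divided into 2 equal shares of 1/2 among Edmund, Oliver.
Edmund predeceased; the 1/2 allotted to Edmund's branch passes to Edmund's issue by representation.
The 1/2 is divided into 2 equal shares of 1/4 among Nora, Fiona.
Nora predeceased; the 1/4 allotted to Nora's branch passes to Nora's issue by representation.
The 1/4 is divided into 2 equal shares of 1/8 among Charles, Rose.
Charles is living and takes 1/8.
Rose is living and takes 1/8.
Fiona is living and takes 1/4.
Oliver is living and takes 1/2.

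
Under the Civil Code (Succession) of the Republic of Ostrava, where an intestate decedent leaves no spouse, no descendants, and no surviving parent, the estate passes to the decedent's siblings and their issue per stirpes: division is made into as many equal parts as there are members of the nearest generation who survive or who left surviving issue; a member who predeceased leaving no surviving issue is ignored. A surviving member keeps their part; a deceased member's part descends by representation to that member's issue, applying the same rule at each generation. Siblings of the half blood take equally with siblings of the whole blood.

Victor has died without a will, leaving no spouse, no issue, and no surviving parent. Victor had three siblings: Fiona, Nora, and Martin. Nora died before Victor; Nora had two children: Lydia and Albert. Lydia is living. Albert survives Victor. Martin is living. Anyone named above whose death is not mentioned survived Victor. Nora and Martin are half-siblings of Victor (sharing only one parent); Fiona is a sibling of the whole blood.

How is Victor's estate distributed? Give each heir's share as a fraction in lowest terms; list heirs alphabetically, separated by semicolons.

No spouse, descendants, or parent survives, so the estate passes to Victor's siblings per stirpes.
Half-blood and whole-blood siblings take equally under the stated rule.
The estate is divided into 3 equal shares of 1/3 among Fiona, Nora, Martin.
Fiona is living and takes 1/3.
Nora predeceased; the 1/3 allotted to Nora's branch passes to Nora's issue by representation.
The 1/3 is divided into 2 equal shares of 1/6 among Lydia, Albert.
Lydia is living and takes 1/6.
Albert is living and takes 1/6.
Martin is living and takes 1/3.

Albert 1/6; Fiona 1/3; Lydia 1/6; Martin 1/3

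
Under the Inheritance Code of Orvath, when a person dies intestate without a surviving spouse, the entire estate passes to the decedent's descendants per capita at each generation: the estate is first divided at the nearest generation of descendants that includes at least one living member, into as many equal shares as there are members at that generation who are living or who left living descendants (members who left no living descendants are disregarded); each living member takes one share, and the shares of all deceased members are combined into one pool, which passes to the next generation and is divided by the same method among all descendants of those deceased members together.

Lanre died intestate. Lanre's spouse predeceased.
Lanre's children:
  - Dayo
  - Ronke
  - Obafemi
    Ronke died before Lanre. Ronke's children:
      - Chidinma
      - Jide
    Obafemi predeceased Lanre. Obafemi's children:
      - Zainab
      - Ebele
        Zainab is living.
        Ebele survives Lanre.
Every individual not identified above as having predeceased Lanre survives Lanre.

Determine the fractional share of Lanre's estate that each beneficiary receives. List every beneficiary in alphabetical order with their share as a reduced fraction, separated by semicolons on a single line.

Chidinma 1/6; Dayo 1/3; Ebele 1/6; Jide 1/6; Zainab 1/6

There is no surviving spouse, so the entire estate passes to Lanre's descendants per capita at each generation.
At generation 1 (Dayo, Ronke, Obafemi) there are 3 shares of (1)/3 = 1/3 each.
Living: Dayo — each takes 1/3.
Deceased: Ronke and Obafemi. Their combined 2/3 is pooled and carried to generation 2.
At generation 2 (Chidinma, Jide, Zainab, Ebele) there are 4 shares of (2/3)/4 = 1/6 each.
Living: Chidinma, Jide, Zainab, and Ebele — each takes 1/6.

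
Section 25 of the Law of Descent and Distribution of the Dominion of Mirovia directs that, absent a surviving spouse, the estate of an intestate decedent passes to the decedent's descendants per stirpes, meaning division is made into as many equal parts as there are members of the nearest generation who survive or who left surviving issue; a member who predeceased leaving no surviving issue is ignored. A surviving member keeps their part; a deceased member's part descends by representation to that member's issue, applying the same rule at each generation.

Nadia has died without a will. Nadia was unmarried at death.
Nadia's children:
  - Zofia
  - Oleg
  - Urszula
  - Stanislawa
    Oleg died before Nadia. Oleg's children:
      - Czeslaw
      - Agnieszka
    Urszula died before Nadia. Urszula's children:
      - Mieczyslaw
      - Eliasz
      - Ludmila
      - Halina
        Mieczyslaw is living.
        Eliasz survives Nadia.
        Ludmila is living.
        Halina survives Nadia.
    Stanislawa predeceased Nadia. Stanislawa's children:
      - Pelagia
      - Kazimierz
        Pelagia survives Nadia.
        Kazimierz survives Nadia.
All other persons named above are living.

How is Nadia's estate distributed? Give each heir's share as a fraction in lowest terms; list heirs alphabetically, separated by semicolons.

There is no surviving spouse, so the entire estate passes to Nadia's descendants per stirpes.
The estate is divided into 4 equal shares of 1/4 among Zofia, Oleg, Urszula, Stanislawa.
Zofia is living and takes 1/4.
Oleg predeceased; the 1/4 allotted to Oleg's branch passes to Oleg's issue by representation.
The 1/4 is divided into 2 equal shares of 1/8 among Czeslaw, Agnieszka.
Czeslaw is living and takes 1/8.
Agnieszka is living and takes 1/8.
Urszula predeceased; the 1/4 allotted to Urszula's branch passes to Urszula's issue by representation.
The 1/4 is divided into 4 equal shares of 1/16 among Mieczyslaw, Eliasz, Ludmila, Halina.
Mieczyslaw is living and takes 1/16.
Eliasz is living and takes 1/16.
Ludmila is living and takes 1/16.
Halina is living and takes 1/16.
Stanislawa predeceased; the 1/4 allotted to Stanislawa's branch passes to Stanislawa's issue by representation.
The 1/4 is divided into 2 equal shares of 1/8 among Pelagia, Kazimierz.
Pelagia is living and takes 1/8.
Kazimierz is living and takes 1/8.

Agnieszka 1/8; Czeslaw 1/8; Eliasz 1/16; Halina 1/16; Kazimierz 1/8; Ludmila 1/16; Mieczyslaw 1/16; Pelagia 1/8; Zofia 1/4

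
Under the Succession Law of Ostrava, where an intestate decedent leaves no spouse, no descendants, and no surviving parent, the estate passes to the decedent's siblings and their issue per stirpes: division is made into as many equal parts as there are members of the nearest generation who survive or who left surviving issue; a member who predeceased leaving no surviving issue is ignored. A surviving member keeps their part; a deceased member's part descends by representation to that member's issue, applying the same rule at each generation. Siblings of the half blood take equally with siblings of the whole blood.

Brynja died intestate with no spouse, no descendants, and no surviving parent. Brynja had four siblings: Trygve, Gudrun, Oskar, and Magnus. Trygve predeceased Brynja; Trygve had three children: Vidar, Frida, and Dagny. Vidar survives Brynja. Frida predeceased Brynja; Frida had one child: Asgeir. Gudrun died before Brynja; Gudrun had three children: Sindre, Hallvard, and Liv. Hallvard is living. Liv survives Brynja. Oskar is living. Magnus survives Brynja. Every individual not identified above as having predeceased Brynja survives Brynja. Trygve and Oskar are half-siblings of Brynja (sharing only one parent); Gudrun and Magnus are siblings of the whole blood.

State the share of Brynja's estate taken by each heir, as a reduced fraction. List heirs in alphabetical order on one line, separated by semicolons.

No spouse, descendants, or parent survives, so the estate passes to Brynja's siblings per stirpes.
Half-blood and whole-blood siblings take equally under the stated rule.
The estate is divided into 4 equal shares of 1/4 among Trygve, Gudrun, Oskar, Magnus.
Trygve predeceased; the 1/4 allotted to Trygve's branch passes to Trygve's issue by representation.
The 1/4 is divided into 3 equal shares of 1/12 among Vidar, Frida, Dagny.
Vidar is living and takes 1/12.
Frida predeceased; the 1/12 allotted to Frida's branch passes to Frida's issue by representation.
Asgeir is the sole taker at this level and receives the full 1/12.
Dagny is living and takes 1/12.
Gudrun predeceased; the 1/4 allotted to Gudrun's branch passes to Gudrun's issue by representation.
The 1/4 is divided into 3 equal shares of 1/12 among Sindre, Hallvard, Liv.
Sindre is living and takes 1/12.
Hallvard is living and takes 1/12.
Liv is living and takes 1/12.
Oskar is living and takes 1/4.
Magnus is living and takes 1/4.

Asgeir 1/12; Dagny 1/12; Hallvard 1/12; Liv 1/12; Magnus 1/4; Oskar 1/4; Sindre 1/12; Vidar 1/12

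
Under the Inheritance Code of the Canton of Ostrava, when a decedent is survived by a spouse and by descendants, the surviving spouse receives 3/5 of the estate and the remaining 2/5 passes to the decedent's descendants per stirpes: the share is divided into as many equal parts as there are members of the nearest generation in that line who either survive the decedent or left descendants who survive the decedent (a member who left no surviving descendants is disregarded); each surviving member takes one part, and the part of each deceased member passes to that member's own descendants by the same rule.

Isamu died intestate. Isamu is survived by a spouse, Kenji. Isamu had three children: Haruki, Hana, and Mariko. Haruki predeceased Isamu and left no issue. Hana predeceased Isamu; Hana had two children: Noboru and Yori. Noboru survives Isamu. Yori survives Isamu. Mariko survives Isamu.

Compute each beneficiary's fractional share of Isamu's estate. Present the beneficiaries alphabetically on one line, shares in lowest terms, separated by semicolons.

Kenji, as surviving spouse, takes 3/5.
The remaining 2/5 passes to Isamu's descendants per stirpes.
Haruki left no surviving issue, so that branch lapses and is disregarded.
The 2/5 is divided into 2 equal shares of 1/5 among Hana, Mariko.
Hana predeceased; the 1/5 allotted to Hana's branch passes to Hana's issue by representation.
The 1/5 is divided into 2 equal shares of 1/10 among Noboru, Yori.
Noboru is living and takes 1/10.
Yori is living and takes 1/10.
Mariko is living and takes 1/5.

Kenji 3/5; Mariko 1/5; Noboru 1/10; Yori 1/10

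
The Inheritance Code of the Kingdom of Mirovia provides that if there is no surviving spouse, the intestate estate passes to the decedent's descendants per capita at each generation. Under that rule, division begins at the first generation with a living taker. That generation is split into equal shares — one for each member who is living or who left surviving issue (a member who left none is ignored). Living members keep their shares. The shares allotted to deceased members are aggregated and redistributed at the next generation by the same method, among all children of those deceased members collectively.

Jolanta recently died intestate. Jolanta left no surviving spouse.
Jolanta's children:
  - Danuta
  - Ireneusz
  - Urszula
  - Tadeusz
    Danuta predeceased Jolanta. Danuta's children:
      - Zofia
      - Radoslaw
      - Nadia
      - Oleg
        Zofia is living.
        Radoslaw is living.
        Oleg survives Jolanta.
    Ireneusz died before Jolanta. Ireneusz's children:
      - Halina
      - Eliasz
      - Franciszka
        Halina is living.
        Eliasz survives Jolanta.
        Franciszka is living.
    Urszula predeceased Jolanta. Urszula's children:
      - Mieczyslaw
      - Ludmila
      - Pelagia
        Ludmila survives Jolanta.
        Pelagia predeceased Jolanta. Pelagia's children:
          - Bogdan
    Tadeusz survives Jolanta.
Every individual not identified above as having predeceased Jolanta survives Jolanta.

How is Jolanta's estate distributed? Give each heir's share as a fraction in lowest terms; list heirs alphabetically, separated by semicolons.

Bogdan 3/40; Eliasz 3/40; Franciszka 3/40; Halina 3/40; Ludmila 3/40; Mieczyslaw 3/40; Nadia 3/40; Oleg 3/40; Radoslaw 3/40; Tadeusz 1/4; Zofia 3/40

There is no surviving spouse, so the entire estate passes to Jolanta's descendants per capita at each generation.
At generation 1 (Danuta, Ireneusz, Urszula, Tadeusz) there are 4 shares of (1)/4 = 1/4 each.
Living: Tadeusz — each takes 1/4.
Deceased: Danuta, Ireneusz, and Urszula. Their combined 3/4 is pooled and carried to generation 2.
At generation 2 (Zofia, Radoslaw, Nadia, Oleg, Halina, Eliasz, Franciszka, Mieczyslaw, Ludmila, Pelagia) there are 10 shares of (3/4)/10 = 3/40 each.
Living: Zofia, Radoslaw, Nadia, Oleg, Halina, Eliasz, Franciszka, Mieczyslaw, and Ludmila — each takes 3/40.
Deceased: Pelagia. That 3/40 share is carried to generation 3.
At generation 3 (Bogdan) there are 1 shares of (3/40)/1 = 3/40 each.
Living: Bogdan — each takes 3/40.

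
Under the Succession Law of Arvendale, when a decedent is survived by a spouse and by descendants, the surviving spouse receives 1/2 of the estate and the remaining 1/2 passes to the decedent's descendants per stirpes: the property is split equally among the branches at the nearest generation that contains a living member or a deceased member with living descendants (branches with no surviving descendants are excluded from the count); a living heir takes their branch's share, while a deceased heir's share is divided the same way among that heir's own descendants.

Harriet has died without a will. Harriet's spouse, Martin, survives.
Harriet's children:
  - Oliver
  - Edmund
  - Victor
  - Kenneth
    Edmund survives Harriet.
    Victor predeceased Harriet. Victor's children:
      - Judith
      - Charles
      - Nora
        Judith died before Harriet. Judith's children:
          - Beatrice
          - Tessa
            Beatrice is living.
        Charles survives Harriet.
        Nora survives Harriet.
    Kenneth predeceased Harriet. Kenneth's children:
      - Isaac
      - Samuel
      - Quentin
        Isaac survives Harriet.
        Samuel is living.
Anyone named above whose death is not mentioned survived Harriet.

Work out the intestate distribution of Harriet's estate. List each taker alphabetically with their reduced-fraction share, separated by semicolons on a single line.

Beatrice 1/48; Charles 1/24; Edmund 1/8; Isaac 1/24; Martin 1/2; Nora 1/24; Oliver 1/8; Quentin 1/24; Samuel 1/24; Tessa 1/48

Martin, as surviving spouse, takes 1/2.
The remaining 1/2 passes to Harriet's descendants per stirpes.
The 1/2 is divided into 4 equal shares of 1/8 among Oliver, Edmund, Victor, Kenneth.
Oliver is living and takes 1/8.
Edmund is living and takes 1/8.
Victor predeceased; the 1/8 allotted to Victor's branch passes to Victor's issue by representation.
The 1/8 is divided into 3 equal shares of 1/24 among Judith, Charles, Nora.
Judith predeceased; the 1/24 allotted to Judith's branch passes to Judith's issue by representation.
The 1/24 is divided into 2 equal shares of 1/48 among Beatrice, Tessa.
Beatrice is living and takes 1/48.
Tessa is living and takes 1/48.
Charles is living and takes 1/24.
Nora is living and takes 1/24.
Kenneth predeceased; the 1/8 allotted to Kenneth's branch passes to Kenneth's issue by representation.
The 1/8 is divided into 3 equal shares of 1/24 among Isaac, Samuel, Quentin.
Isaac is living and takes 1/24.
Samuel is living and takes 1/24.
Quentin is living and takes 1/24.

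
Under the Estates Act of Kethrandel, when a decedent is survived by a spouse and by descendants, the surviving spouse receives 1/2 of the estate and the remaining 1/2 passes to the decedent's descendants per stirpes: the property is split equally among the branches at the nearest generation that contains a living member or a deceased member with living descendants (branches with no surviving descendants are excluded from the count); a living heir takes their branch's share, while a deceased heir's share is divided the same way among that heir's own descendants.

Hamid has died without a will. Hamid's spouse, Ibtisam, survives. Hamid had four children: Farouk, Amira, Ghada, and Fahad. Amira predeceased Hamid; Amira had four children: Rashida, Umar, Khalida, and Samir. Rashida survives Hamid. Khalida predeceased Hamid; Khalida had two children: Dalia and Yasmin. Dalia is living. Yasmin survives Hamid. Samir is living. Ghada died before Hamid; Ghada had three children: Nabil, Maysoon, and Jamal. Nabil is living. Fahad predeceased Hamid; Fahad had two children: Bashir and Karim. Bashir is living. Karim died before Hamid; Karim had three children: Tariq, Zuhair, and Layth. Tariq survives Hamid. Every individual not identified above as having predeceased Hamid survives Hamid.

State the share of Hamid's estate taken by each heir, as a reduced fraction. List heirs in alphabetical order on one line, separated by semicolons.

Bashir 1/16; Dalia 1/64; Farouk 1/8; Ibtisam 1/2; Jamal 1/24; Layth 1/48; Maysoon 1/24; Nabil 1/24; Rashida 1/32; Samir 1/32; Tariq 1/48; Umar 1/32; Yasmin 1/64; Zuhair 1/48

Ibtisam, as surviving spouse, takes 1/2.
The remaining 1/2 passes to Hamid's descendants per stirpes.
The 1/2 is divided into 4 equal shares of 1/8 among Farouk, Amira, Ghada, Fahad.
Farouk is living and takes 1/8.
Amira predeceased; the 1/8 allotted to Amira's branch passes to Amira's issue by representation.
The 1/8 is divided into 4 equal shares of 1/32 among Rashida, Umar, Khalida, Samir.
Rashida is living and takes 1/32.
Umar is living and takes 1/32.
Khalida predeceased; the 1/32 allotted to Khalida's branch passes to Khalida's issue by representation.
The 1/32 is divided into 2 equal shares of 1/64 among Dalia, Yasmin.
Dalia is living and takes 1/64.
Yasmin is living and takes 1/64.
Samir is living and takes 1/32.
Ghada predeceased; the 1/8 allotted to Ghada's branch passes to Ghada's issue by representation.
The 1/8 is divided into 3 equal shares of 1/24 among Nabil, Maysoon, Jamal.
Nabil is living and takes 1/24.
Maysoon is living and takes 1/24.
Jamal is living and takes 1/24.
Fahad predeceased; the 1/8 allotted to Fahad's branch passes to Fahad's issue by representation.
The 1/8 is divided into 2 equal shares of 1/16 among Bashir, Karim.
Bashir is living and takes 1/16.
Karim predeceased; the 1/16 allotted to Karim's branch passes to Karim's issue by representation.
The 1/16 is divided into 3 equal shares of 1/48 among Tariq, Zuhair, Layth.
Tariq is living and takes 1/48.
Zuhair is living and takes 1/48.
Layth is living and takes 1/48.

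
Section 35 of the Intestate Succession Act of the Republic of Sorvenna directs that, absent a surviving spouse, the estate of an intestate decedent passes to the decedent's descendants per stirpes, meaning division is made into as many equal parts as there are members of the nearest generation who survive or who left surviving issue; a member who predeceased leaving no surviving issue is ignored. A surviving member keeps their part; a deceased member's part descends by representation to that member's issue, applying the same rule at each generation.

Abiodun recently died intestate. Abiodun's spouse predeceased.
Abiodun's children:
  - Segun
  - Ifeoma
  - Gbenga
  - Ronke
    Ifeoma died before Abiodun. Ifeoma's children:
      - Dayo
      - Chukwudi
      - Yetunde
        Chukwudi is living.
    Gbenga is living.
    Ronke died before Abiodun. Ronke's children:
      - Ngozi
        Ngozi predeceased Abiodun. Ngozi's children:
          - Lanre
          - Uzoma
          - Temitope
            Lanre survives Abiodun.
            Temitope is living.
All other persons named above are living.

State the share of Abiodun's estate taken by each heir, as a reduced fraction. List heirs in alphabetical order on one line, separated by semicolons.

Chukwudi 1/12; Dayo 1/12; Gbenga 1/4; Lanre 1/12; Segun 1/4; Temitope 1/12; Uzoma 1/12; Yetunde 1/12

There is no surviving spouse, so the entire estate passes to Abiodun's descendants per stirpes.
The estate is divided into 4 equal shares of 1/4 among Segun, Ifeoma, Gbenga, Ronke.
Segun is living and takes 1/4.
Ifeoma predeceased; the 1/4 allotted to Ifeoma's branch passes to Ifeoma's issue by representation.
The 1/4 is divided into 3 equal shares of 1/12 among Dayo, Chukwudi, Yetunde.
Dayo is living and takes 1/12.
Chukwudi is living and takes 1/12.
Yetunde is living and takes 1/12.
Gbenga is living and takes 1/4.
Ronke predeceased; the 1/4 allotted to Ronke's branch passes to Ronke's issue by representation.
Ngozi's line is the sole branch at this level, so the full 1/4 passes to Ngozi's issue by representation.
The 1/4 is divided into 3 equal shares of 1/12 among Lanre, Uzoma, Temitope.
Lanre is living and takes 1/12.
Uzoma is living and takes 1/12.
Temitope is living and takes 1/12.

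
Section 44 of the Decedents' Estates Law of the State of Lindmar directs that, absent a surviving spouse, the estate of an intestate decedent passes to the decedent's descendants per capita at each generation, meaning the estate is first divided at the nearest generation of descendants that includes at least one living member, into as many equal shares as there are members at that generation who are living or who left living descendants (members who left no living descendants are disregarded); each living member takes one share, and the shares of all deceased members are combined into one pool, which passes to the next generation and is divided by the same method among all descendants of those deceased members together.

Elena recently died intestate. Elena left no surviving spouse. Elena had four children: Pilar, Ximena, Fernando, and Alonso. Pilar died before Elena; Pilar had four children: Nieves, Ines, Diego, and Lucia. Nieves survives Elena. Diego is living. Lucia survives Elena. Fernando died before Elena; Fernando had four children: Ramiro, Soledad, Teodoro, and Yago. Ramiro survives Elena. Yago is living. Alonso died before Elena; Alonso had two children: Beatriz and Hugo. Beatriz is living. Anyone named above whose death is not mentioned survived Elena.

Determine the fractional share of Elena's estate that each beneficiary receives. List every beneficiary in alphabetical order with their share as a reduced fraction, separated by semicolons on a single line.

There is no surviving spouse, so the entire estate passes to Elena's descendants per capita at each generation.
At generation 1 (Pilar, Ximena, Fernando, Alonso) there are 4 shares of (1)/4 = 1/4 each.
Living: Ximena — each takes 1/4.
Deceased: Pilar, Fernando, and Alonso. Their combined 3/4 is pooled and carried to generation 2.
At generation 2 (Nieves, Ines, Diego, Lucia, Ramiro, Soledad, Teodoro, Yago, Beatriz, Hugo) there are 10 shares of (3/4)/10 = 3/40 each.
Living: Nieves, Ines, Diego, Lucia, Ramiro, Soledad, Teodoro, Yago, Beatriz, and Hugo — each takes 3/40.

Beatriz 3/40; Diego 3/40; Hugo 3/40; Ines 3/40; Lucia 3/40; Nieves 3/40; Ramiro 3/40; Soledad 3/40; Teodoro 3/40; Ximena 1/4; Yago 3/40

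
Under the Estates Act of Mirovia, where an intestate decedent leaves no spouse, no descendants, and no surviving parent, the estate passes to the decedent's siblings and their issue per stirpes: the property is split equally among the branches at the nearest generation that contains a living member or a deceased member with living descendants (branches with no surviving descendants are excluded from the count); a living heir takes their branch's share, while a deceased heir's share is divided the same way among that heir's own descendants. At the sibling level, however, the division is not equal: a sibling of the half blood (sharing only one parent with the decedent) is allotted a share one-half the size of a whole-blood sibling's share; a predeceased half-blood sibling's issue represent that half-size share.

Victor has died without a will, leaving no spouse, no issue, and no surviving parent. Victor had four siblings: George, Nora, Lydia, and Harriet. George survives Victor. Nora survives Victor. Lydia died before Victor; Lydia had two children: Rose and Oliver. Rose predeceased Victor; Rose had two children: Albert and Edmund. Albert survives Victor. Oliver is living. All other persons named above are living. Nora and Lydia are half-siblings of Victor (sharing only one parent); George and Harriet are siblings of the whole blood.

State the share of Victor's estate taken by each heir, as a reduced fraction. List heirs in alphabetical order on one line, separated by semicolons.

Albert 1/24; Edmund 1/24; George 1/3; Harriet 1/3; Nora 1/6; Oliver 1/12

No spouse, descendants, or parent survives, so the estate passes to Victor's siblings per stirpes.
Half-blood siblings count for one-half the weight of whole-blood siblings at the initial division.
Dividing 1 in proportion to weights (total weight 3): George (weight 1) → 1/3; Nora (weight 1/2) → 1/6; Lydia (weight 1/2) → 1/6; Harriet (weight 1) → 1/3.
George is living and takes 1/3.
Nora is living and takes 1/6.
Lydia predeceased; the 1/6 allotted to Lydia's branch passes to Lydia's issue by representation.
The 1/6 is divided into 2 equal shares of 1/12 among Rose, Oliver.
Rose predeceased; the 1/12 allotted to Rose's branch passes to Rose's issue by representation.
The 1/12 is divided into 2 equal shares of 1/24 among Albert, Edmund.
Albert is living and takes 1/24.
Edmund is living and takes 1/24.
Oliver is living and takes 1/12.
Harriet is living and takes 1/3.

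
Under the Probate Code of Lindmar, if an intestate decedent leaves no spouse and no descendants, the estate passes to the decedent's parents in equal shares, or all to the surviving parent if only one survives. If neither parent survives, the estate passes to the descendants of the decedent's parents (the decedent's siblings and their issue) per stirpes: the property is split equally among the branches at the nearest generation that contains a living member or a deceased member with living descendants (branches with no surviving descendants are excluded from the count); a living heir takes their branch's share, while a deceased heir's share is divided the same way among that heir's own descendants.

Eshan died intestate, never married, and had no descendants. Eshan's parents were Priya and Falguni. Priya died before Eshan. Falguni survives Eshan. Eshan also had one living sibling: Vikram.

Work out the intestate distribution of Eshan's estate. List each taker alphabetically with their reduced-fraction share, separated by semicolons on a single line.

Falguni 1

Only one parent, Falguni, survives, so Falguni takes the entire estate. The siblings take nothing because a surviving parent has priority.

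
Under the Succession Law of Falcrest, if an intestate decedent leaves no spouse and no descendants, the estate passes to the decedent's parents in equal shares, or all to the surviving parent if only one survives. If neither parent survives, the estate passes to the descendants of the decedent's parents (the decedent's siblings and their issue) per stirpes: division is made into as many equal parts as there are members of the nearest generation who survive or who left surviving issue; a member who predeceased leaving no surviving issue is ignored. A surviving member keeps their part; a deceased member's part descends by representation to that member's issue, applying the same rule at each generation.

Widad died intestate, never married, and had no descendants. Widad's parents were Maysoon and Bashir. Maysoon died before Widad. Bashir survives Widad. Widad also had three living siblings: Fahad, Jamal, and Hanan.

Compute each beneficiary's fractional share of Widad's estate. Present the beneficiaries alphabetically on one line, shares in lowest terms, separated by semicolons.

Only one parent, Bashir, survives, so Bashir takes the entire estate. The siblings take nothing because a surviving parent has priority.

Bashir 1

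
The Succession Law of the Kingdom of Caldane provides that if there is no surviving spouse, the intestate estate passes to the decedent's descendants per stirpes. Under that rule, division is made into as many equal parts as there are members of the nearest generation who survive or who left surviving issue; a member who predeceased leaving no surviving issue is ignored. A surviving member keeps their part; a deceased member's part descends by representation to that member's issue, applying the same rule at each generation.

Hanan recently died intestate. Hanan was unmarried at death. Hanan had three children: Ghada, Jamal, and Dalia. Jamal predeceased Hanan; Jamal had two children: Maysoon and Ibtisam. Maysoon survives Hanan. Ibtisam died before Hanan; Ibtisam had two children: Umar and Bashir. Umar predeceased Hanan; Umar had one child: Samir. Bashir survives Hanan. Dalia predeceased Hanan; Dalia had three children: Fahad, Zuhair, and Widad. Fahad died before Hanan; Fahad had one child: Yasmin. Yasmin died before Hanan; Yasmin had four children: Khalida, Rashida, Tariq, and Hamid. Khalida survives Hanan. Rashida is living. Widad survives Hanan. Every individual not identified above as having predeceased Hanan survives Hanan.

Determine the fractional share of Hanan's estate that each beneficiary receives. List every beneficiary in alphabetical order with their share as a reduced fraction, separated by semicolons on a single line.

There is no surviving spouse, so the entire estate passes to Hanan's descendants per stirpes.
The estate is divided into 3 equal shares of 1/3 among Ghada, Jamal, Dalia.
Ghada is living and takes 1/3.
Jamal predeceased; the 1/3 allotted to Jamal's branch passes to Jamal's issue by representation.
The 1/3 is divided into 2 equal shares of 1/6 among Maysoon, Ibtisam.
Maysoon is living and takes 1/6.
Ibtisam predeceased; the 1/6 allotted to Ibtisam's branch passes to Ibtisam's issue by representation.
The 1/6 is divided into 2 equal shares of 1/12 among Umar, Bashir.
Umar predeceased; the 1/12 allotted to Umar's branch passes to Umar's issue by representation.
Samir is the sole taker at this level and receives the full 1/12.
Bashir is living and takes 1/12.
Dalia predeceased; the 1/3 allotted to Dalia's branch passes to Dalia's issue by representation.
The 1/3 is divided into 3 equal shares of 1/9 among Fahad, Zuhair, Widad.
Fahad predeceased; the 1/9 allotted to Fahad's branch passes to Fahad's issue by representation.
Yasmin's line is the sole branch at this level, so the full 1/9 passes to Yasmin's issue by representation.
The 1/9 is divided into 4 equal shares of 1/36 among Khalida, Rashida, Tariq, Hamid.
Khalida is living and takes 1/36.
Rashida is living and takes 1/36.
Tariq is living and takes 1/36.
Hamid is living and takes 1/36.
Zuhair is living and takes 1/9.
Widad is living and takes 1/9.

Bashir 1/12; Ghada 1/3; Hamid 1/36; Khalida 1/36; Maysoon 1/6; Rashida 1/36; Samir 1/12; Tariq 1/36; Widad 1/9; Zuhair 1/9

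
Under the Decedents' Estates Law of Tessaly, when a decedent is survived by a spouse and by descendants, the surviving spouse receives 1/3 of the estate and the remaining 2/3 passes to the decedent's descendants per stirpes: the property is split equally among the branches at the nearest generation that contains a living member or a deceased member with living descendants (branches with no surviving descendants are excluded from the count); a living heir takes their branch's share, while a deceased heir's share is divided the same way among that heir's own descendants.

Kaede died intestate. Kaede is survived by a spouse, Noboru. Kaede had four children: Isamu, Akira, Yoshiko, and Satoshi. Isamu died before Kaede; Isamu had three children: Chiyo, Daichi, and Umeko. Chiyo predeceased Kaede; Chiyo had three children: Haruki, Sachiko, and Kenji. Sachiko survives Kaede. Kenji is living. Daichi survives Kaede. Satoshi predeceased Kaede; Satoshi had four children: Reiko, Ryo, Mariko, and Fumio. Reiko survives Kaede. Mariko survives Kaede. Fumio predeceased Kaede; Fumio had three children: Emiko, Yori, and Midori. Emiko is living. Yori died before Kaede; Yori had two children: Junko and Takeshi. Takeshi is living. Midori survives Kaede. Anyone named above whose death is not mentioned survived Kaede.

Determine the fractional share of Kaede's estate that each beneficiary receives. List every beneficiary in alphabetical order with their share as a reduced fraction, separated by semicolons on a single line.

Akira 1/6; Daichi 1/18; Emiko 1/72; Haruki 1/54; Junko 1/144; Kenji 1/54; Mariko 1/24; Midori 1/72; Noboru 1/3; Reiko 1/24; Ryo 1/24; Sachiko 1/54; Takeshi 1/144; Umeko 1/18; Yoshiko 1/6

Noboru, as surviving spouse, takes 1/3.
The remaining 2/3 passes to Kaede's descendants per stirpes.
The 2/3 is divided into 4 equal shares of 1/6 among Isamu, Akira, Yoshiko, Satoshi.
Isamu predeceased; the 1/6 allotted to Isamu's branch passes to Isamu's issue by representation.
The 1/6 is divided into 3 equal shares of 1/18 among Chiyo, Daichi, Umeko.
Chiyo predeceased; the 1/18 allotted to Chiyo's branch passes to Chiyo's issue by representation.
The 1/18 is divided into 3 equal shares of 1/54 among Haruki, Sachiko, Kenji.
Haruki is living and takes 1/54.
Sachiko is living and takes 1/54.
Kenji is living and takes 1/54.
Daichi is living and takes 1/18.
Umeko is living and takes 1/18.
Akira is living and takes 1/6.
Yoshiko is living and takes 1/6.
Satoshi predeceased; the 1/6 allotted to Satoshi's branch passes to Satoshi's issue by representation.
The 1/6 is divided into 4 equal shares of 1/24 among Reiko, Ryo, Mariko, Fumio.
Reiko is living and takes 1/24.
Ryo is living and takes 1/24.
Mariko is living and takes 1/24.
Fumio predeceased; the 1/24 allotted to Fumio's branch passes to Fumio's issue by representation.
The 1/24 is divided into 3 equal shares of 1/72 among Emiko, Yori, Midori.
Emiko is living and takes 1/72.
Yori predeceased; the 1/72 allotted to Yori's branch passes to Yori's issue by representation.
The 1/72 is divided into 2 equal shares of 1/144 among Junko, Takeshi.
Junko is living and takes 1/144.
Takeshi is living and takes 1/144.
Midori is living and takes 1/72.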